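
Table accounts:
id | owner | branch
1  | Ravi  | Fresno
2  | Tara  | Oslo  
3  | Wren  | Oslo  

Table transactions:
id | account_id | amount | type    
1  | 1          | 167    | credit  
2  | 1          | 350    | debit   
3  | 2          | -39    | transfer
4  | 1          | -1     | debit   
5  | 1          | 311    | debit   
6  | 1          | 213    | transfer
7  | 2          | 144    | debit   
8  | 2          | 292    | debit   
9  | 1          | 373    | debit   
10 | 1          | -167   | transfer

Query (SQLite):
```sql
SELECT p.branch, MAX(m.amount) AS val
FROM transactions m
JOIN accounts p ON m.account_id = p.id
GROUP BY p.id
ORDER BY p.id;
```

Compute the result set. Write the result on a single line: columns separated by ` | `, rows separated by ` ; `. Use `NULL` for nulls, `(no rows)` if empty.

Fresno | 373 ; Oslo | 292

Join each transactions row to its accounts via account_id.
Group joined rows by accounts.id; compute MAX(m.amount) per group.
  1: ids {1, 2, 4, 5, 6, 9, 10} → MAX(m.amount)=373
  2: ids {3, 7, 8} → MAX(m.amount)=292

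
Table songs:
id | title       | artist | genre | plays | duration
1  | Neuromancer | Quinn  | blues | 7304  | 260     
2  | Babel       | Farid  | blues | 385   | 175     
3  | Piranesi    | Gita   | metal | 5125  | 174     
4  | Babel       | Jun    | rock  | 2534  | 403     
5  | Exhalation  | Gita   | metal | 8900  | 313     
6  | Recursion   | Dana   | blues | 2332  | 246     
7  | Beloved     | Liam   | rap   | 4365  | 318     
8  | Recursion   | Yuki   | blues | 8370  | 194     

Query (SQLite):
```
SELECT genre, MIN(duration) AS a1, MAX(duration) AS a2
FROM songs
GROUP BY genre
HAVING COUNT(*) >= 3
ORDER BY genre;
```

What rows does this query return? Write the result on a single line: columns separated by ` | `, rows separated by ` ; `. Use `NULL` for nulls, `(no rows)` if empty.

blues | 175 | 260

Group songs by genre.
Per group compute: MIN(duration), MAX(duration).
HAVING: drop groups with fewer than 3 rows.
  blues: ids {1, 2, 6, 8} → MIN(duration)=175, MAX(duration)=260
  metal: ids {3, 5} → MIN(duration)=174, MAX(duration)=313
  rap: ids {7} → MIN(duration)=318, MAX(duration)=318
  rock: ids {4} → MIN(duration)=403, MAX(duration)=403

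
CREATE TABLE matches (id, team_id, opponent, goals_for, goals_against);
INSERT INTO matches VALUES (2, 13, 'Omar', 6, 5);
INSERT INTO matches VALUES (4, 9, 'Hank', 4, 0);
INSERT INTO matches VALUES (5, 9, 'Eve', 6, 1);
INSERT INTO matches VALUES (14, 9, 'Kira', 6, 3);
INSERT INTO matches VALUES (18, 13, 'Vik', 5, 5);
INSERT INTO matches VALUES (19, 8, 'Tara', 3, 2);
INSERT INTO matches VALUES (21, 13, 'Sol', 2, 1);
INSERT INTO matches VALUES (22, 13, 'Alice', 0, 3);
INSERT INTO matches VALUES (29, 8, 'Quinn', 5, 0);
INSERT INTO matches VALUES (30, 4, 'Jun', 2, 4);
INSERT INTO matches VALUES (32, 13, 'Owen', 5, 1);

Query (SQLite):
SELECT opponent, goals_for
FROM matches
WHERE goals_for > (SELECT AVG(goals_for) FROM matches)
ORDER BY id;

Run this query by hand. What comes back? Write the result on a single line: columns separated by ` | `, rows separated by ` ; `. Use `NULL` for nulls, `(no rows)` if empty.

Omar | 6 ; Eve | 6 ; Kira | 6 ; Vik | 5 ; Quinn | 5 ; Owen | 5

Scalar subquery: AVG(goals_for) over all matches rows = 4.0.
Keep rows where goals_for > that value.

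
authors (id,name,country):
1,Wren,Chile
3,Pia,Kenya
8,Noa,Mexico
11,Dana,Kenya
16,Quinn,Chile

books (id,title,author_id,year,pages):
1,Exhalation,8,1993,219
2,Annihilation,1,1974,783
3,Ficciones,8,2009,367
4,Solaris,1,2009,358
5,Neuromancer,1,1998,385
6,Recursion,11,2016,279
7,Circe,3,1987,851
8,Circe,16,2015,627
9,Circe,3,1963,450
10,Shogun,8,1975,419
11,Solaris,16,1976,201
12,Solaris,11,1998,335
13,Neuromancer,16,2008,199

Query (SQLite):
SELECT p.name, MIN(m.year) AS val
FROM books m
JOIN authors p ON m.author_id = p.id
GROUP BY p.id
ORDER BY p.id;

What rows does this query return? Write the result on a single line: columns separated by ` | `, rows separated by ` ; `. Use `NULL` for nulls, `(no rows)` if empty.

Wren | 1974 ; Pia | 1963 ; Noa | 1975 ; Dana | 1998 ; Quinn | 1976

Join each books row to its authors via author_id.
Group joined rows by authors.id; compute MIN(m.year) per group.
  1: ids {2, 4, 5} → MIN(m.year)=1974
  3: ids {7, 9} → MIN(m.year)=1963
  8: ids {1, 3, 10} → MIN(m.year)=1975
  11: ids {6, 12} → MIN(m.year)=1998
  16: ids {8, 11, 13} → MIN(m.year)=1976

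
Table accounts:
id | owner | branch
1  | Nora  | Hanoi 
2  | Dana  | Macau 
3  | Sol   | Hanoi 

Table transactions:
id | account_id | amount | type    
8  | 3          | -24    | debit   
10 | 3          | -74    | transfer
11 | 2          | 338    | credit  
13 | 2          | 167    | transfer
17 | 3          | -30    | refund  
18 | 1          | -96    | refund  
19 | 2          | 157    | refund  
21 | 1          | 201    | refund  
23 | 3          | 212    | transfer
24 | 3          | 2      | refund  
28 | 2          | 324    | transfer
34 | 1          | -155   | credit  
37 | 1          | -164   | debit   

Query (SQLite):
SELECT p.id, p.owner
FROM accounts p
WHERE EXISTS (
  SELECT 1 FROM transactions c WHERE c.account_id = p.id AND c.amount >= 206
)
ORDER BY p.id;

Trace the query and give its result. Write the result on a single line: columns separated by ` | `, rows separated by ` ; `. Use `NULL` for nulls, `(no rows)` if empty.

For each accounts row, check whether any transactions with matching account_id has amount >= 206.
Keep rows where that is true.

2 | Dana ; 3 | Sol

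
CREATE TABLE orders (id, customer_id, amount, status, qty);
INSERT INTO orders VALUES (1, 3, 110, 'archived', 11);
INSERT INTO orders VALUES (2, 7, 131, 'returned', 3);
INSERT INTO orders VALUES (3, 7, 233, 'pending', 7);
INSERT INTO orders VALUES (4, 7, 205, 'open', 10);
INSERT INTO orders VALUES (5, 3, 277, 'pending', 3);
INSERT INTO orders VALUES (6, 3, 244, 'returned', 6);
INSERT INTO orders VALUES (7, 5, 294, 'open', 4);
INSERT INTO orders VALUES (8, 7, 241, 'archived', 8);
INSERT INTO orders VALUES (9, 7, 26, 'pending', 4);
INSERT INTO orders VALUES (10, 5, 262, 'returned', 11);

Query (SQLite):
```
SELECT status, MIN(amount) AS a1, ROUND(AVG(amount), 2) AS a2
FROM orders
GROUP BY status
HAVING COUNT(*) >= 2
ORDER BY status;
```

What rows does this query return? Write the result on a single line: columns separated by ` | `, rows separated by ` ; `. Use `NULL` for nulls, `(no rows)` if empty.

archived | 110 | 175.5 ; open | 205 | 249.5 ; pending | 26 | 178.67 ; returned | 131 | 212.33

Group orders by status.
Per group compute: MIN(amount), ROUND(AVG(amount), 2).
HAVING: drop groups with fewer than 2 rows.
  archived: ids {1, 8} → MIN(amount)=110, ROUND(AVG(amount), 2)=175.5
  open: ids {4, 7} → MIN(amount)=205, ROUND(AVG(amount), 2)=249.5
  pending: ids {3, 5, 9} → MIN(amount)=26, ROUND(AVG(amount), 2)=178.67
  returned: ids {2, 6, 10} → MIN(amount)=131, ROUND(AVG(amount), 2)=212.33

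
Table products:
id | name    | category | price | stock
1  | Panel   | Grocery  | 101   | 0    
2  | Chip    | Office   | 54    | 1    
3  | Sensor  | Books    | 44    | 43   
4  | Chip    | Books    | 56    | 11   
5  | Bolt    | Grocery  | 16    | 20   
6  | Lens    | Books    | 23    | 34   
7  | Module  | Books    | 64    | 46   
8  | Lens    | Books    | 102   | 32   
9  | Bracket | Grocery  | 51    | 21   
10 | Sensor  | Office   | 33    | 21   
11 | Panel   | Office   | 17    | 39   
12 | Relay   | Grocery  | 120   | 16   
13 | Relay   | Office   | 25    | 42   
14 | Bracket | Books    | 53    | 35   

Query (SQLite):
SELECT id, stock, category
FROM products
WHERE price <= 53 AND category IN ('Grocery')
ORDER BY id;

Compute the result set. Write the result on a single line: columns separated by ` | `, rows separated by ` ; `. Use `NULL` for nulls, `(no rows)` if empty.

price <= 53: ids {3, 5, 6, 9, 10, 11, 13, 14}
category IN ('Grocery'): ids {1, 5, 9, 12}
Combine with AND.

5 | 20 | Grocery ; 9 | 21 | Grocery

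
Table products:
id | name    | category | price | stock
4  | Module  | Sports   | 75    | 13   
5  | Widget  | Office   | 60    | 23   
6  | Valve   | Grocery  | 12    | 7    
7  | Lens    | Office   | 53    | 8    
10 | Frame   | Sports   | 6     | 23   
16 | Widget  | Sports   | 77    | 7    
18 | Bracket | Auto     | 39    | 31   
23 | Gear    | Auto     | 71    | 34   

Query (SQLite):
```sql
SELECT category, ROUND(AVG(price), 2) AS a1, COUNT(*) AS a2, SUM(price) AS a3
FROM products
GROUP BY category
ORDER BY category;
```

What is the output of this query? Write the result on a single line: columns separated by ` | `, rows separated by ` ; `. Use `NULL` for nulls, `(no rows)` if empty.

Auto | 55 | 2 | 110 ; Grocery | 12 | 1 | 12 ; Office | 56.5 | 2 | 113 ; Sports | 52.67 | 3 | 158

Group products by category.
Per group compute: ROUND(AVG(price), 2), COUNT(*), SUM(price).
  Auto: ids {18, 23} → ROUND(AVG(price), 2)=55, COUNT(*)=2, SUM(price)=110
  Grocery: ids {6} → ROUND(AVG(price), 2)=12, COUNT(*)=1, SUM(price)=12
  Office: ids {5, 7} → ROUND(AVG(price), 2)=56.5, COUNT(*)=2, SUM(price)=113
  Sports: ids {4, 10, 16} → ROUND(AVG(price), 2)=52.67, COUNT(*)=3, SUM(price)=158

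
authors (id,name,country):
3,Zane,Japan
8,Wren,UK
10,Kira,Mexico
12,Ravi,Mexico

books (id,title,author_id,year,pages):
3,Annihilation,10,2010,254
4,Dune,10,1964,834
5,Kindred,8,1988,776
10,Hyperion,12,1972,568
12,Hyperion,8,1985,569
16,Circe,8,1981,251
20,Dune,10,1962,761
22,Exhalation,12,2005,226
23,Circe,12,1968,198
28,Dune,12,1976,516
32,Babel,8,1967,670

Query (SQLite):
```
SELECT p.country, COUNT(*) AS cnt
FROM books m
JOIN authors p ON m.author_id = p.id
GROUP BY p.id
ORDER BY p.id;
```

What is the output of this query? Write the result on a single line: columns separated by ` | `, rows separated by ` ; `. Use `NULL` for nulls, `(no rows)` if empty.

UK | 4 ; Mexico | 3 ; Mexico | 4

Join each books row to its authors via author_id.
Group joined rows by authors.id; compute COUNT(*) per group.
  8: ids {5, 12, 16, 32} → COUNT(*)=4
  10: ids {3, 4, 20} → COUNT(*)=3
  12: ids {10, 22, 23, 28} → COUNT(*)=4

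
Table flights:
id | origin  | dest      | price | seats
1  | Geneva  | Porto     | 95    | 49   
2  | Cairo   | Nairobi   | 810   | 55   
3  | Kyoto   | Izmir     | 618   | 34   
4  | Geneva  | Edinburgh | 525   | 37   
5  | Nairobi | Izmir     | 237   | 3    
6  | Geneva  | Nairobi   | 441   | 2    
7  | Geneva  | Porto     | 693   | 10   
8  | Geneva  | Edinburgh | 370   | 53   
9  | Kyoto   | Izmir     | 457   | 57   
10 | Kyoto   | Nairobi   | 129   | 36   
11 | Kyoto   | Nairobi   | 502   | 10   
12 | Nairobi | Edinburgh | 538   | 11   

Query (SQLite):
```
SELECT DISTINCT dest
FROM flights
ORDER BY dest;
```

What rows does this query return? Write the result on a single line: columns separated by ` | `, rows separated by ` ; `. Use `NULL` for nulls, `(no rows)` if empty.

Collect distinct dest values from flights.

Edinburgh ; Izmir ; Nairobi ; Porto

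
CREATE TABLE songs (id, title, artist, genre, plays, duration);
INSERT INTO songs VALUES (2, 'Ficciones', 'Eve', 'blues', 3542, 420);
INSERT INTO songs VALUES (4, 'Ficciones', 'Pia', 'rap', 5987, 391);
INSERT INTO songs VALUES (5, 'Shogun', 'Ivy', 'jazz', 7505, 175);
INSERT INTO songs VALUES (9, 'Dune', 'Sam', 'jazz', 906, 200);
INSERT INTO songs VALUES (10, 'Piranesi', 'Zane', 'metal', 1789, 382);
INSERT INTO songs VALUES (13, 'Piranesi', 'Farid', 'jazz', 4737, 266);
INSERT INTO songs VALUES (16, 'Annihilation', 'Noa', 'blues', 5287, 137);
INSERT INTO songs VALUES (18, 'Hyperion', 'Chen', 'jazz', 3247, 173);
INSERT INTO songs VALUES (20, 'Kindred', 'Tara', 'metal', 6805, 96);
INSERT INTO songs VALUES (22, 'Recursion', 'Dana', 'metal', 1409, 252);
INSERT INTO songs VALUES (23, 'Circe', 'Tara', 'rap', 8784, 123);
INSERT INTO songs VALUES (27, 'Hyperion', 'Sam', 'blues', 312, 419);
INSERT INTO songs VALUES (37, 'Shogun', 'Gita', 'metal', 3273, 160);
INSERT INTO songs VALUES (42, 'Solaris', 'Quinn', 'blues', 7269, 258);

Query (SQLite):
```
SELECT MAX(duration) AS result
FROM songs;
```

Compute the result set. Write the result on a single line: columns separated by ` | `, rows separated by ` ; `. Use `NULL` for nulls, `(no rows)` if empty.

420

All duration values: [420, 391, 175, 200, 382, 266, 137, 173, 96, 252, 123, 419, 160, 258].
MAX of non-NULL values = 420.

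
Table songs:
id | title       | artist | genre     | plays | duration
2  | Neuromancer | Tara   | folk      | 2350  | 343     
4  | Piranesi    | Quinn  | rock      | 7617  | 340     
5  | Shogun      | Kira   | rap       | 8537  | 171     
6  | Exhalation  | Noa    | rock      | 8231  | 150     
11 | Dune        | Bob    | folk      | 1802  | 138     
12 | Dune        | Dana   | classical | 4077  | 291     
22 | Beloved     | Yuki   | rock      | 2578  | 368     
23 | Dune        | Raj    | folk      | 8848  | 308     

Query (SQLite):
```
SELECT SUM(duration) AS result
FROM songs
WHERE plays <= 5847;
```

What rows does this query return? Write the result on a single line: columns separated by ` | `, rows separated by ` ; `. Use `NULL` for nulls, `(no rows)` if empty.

Rows where plays <= 5847 → duration values: [343, 138, 291, 368].
SUM of non-NULL values = 1140.

1140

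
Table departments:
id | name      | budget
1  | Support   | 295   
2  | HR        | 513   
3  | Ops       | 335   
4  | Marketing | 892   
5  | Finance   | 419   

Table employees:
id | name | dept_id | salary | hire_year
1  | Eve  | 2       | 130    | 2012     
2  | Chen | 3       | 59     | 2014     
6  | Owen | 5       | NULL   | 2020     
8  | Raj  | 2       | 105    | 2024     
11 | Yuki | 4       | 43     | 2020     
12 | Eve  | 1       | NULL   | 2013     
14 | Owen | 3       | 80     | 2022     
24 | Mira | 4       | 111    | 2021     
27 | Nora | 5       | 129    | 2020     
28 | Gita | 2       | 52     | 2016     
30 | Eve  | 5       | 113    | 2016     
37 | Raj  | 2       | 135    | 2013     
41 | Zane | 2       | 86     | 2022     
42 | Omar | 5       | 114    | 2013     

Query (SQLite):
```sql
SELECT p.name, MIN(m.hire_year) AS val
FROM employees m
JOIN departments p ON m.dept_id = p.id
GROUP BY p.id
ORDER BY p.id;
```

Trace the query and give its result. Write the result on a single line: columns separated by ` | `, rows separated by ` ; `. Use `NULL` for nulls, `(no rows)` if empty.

Join each employees row to its departments via dept_id.
Group joined rows by departments.id; compute MIN(m.hire_year) per group.
  1: ids {12} → MIN(m.hire_year)=2013
  2: ids {1, 8, 28, 37, 41} → MIN(m.hire_year)=2012
  3: ids {2, 14} → MIN(m.hire_year)=2014
  4: ids {11, 24} → MIN(m.hire_year)=2020
  5: ids {6, 27, 30, 42} → MIN(m.hire_year)=2013

Support | 2013 ; HR | 2012 ; Ops | 2014 ; Marketing | 2020 ; Finance | 2013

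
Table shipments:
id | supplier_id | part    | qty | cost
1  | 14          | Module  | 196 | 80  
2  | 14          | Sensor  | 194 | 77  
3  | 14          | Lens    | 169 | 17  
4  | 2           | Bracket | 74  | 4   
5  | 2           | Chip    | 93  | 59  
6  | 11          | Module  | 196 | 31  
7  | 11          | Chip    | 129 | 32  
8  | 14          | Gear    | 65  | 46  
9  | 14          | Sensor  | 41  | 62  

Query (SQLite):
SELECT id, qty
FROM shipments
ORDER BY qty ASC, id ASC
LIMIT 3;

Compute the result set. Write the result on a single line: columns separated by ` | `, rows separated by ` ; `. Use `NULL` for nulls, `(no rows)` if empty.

Sort by qty asc, tiebreak id asc: (41, id=9), (65, id=8), (74, id=4), (93, id=5), (129, id=7), (169, id=3) …. Take first 3.

9 | 41 ; 8 | 65 ; 4 | 74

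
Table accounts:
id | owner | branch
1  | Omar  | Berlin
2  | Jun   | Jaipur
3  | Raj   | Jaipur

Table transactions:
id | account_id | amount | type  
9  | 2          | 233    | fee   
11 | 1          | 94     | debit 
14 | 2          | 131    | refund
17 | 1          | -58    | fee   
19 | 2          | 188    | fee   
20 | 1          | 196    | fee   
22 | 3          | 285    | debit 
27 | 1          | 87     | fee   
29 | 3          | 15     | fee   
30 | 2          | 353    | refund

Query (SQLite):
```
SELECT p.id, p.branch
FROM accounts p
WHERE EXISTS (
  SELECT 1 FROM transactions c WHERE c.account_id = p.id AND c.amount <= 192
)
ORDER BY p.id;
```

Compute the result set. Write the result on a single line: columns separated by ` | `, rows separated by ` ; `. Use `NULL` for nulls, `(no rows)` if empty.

1 | Berlin ; 2 | Jaipur ; 3 | Jaipur

For each accounts row, check whether any transactions with matching account_id has amount <= 192.
Keep rows where that is true.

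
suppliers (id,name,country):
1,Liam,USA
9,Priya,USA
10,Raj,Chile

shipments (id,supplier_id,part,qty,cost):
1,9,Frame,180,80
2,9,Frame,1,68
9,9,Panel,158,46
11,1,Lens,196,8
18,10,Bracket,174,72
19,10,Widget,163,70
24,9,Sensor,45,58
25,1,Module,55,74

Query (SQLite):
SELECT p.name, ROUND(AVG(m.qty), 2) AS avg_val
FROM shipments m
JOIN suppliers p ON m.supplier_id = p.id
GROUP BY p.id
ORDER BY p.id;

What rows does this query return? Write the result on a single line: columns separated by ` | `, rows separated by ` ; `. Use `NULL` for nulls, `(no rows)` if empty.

Liam | 125.5 ; Priya | 96 ; Raj | 168.5

Join each shipments row to its suppliers via supplier_id.
Group joined rows by suppliers.id; compute ROUND(AVG(m.qty), 2) per group.
  1: ids {11, 25} → ROUND(AVG(m.qty), 2)=125.5
  9: ids {1, 2, 9, 24} → ROUND(AVG(m.qty), 2)=96
  10: ids {18, 19} → ROUND(AVG(m.qty), 2)=168.5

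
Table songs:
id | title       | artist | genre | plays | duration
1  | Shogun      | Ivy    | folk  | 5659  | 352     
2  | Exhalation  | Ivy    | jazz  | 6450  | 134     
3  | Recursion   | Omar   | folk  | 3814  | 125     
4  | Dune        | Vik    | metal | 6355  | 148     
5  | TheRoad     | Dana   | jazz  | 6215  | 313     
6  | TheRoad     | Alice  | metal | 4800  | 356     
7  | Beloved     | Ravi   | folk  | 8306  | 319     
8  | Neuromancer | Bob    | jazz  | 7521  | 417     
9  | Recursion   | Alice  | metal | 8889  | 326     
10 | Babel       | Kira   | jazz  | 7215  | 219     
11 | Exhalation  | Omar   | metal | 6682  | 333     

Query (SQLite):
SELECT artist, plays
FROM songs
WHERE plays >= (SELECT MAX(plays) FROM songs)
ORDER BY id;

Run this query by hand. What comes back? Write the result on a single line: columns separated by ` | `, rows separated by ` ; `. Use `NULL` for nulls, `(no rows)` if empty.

Alice | 8889

Scalar subquery: MAX(plays) over all songs rows = 8889.
Keep rows where plays >= that value.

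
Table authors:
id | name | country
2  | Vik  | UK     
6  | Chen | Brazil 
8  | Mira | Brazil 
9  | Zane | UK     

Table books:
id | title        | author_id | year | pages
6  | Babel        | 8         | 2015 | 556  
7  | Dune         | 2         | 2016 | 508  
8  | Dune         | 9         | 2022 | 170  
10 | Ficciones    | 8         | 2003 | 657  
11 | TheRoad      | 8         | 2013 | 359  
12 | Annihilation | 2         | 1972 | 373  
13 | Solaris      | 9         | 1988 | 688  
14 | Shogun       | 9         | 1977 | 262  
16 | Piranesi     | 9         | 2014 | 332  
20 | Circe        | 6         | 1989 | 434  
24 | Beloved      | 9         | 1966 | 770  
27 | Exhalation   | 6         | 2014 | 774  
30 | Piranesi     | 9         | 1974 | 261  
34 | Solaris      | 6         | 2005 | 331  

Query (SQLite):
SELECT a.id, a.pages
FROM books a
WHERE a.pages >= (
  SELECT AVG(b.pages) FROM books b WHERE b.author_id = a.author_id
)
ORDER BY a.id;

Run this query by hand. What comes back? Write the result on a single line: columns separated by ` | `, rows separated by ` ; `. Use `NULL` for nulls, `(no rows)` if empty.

6 | 556 ; 7 | 508 ; 10 | 657 ; 13 | 688 ; 24 | 770 ; 27 | 774

For each books row a, compute AVG(pages) over rows sharing a.author_id.
Keep row a if a.pages >= that per-group AVG.
  author_id=2: AVG(pages) = 440.5
  author_id=6: AVG(pages) = 513.0
  author_id=8: AVG(pages) = 524.0
  author_id=9: AVG(pages) = 413.833333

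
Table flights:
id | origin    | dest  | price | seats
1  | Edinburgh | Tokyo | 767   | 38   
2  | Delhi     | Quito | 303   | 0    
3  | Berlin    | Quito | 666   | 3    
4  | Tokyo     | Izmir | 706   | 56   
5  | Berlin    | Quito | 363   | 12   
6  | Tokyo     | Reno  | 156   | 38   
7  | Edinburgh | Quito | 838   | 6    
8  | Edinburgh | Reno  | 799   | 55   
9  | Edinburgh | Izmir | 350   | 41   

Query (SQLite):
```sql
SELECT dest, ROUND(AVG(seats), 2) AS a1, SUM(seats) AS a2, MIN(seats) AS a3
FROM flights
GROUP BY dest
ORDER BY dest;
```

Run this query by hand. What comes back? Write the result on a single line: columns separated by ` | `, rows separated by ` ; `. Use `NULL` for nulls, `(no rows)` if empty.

Izmir | 48.5 | 97 | 41 ; Quito | 5.25 | 21 | 0 ; Reno | 46.5 | 93 | 38 ; Tokyo | 38 | 38 | 38

Group flights by dest.
Per group compute: ROUND(AVG(seats), 2), SUM(seats), MIN(seats).
  Izmir: ids {4, 9} → ROUND(AVG(seats), 2)=48.5, SUM(seats)=97, MIN(seats)=41
  Quito: ids {2, 3, 5, 7} → ROUND(AVG(seats), 2)=5.25, SUM(seats)=21, MIN(seats)=0
  Reno: ids {6, 8} → ROUND(AVG(seats), 2)=46.5, SUM(seats)=93, MIN(seats)=38
  Tokyo: ids {1} → ROUND(AVG(seats), 2)=38, SUM(seats)=38, MIN(seats)=38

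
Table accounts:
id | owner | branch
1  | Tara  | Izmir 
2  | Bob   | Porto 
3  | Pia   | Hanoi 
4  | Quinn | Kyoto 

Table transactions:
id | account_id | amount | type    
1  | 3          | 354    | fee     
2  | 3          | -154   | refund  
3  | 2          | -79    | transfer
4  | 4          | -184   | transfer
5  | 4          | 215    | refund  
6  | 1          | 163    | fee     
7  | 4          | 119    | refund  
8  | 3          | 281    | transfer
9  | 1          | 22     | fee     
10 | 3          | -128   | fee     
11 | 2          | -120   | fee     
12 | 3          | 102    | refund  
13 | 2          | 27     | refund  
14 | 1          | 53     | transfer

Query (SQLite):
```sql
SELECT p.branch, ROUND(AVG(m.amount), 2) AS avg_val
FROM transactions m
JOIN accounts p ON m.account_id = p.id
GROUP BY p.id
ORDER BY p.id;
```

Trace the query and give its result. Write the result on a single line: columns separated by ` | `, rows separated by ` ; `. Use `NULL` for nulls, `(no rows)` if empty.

Join each transactions row to its accounts via account_id.
Group joined rows by accounts.id; compute ROUND(AVG(m.amount), 2) per group.
  1: ids {6, 9, 14} → ROUND(AVG(m.amount), 2)=79.33
  2: ids {3, 11, 13} → ROUND(AVG(m.amount), 2)=-57.33
  3: ids {1, 2, 8, 10, 12} → ROUND(AVG(m.amount), 2)=91
  4: ids {4, 5, 7} → ROUND(AVG(m.amount), 2)=50

Izmir | 79.33 ; Porto | -57.33 ; Hanoi | 91 ; Kyoto | 50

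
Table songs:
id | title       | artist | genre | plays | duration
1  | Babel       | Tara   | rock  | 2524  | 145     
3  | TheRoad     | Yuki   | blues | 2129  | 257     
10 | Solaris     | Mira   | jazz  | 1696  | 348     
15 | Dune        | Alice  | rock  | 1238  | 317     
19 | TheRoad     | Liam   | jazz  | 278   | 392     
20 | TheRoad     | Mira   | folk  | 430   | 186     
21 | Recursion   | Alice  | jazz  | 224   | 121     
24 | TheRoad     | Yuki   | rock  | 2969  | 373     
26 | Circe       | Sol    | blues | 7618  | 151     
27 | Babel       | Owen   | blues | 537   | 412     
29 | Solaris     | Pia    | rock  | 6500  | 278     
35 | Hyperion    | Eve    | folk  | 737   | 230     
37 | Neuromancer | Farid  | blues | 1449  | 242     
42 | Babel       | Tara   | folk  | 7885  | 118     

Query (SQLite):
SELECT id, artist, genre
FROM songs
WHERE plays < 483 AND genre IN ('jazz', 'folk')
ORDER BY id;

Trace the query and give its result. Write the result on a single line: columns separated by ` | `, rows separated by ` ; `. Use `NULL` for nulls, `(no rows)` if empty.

plays < 483: ids {19, 20, 21}
genre IN ('jazz', 'folk'): ids {10, 19, 20, 21, 35, 42}
Combine with AND.

19 | Liam | jazz ; 20 | Mira | folk ; 21 | Alice | jazz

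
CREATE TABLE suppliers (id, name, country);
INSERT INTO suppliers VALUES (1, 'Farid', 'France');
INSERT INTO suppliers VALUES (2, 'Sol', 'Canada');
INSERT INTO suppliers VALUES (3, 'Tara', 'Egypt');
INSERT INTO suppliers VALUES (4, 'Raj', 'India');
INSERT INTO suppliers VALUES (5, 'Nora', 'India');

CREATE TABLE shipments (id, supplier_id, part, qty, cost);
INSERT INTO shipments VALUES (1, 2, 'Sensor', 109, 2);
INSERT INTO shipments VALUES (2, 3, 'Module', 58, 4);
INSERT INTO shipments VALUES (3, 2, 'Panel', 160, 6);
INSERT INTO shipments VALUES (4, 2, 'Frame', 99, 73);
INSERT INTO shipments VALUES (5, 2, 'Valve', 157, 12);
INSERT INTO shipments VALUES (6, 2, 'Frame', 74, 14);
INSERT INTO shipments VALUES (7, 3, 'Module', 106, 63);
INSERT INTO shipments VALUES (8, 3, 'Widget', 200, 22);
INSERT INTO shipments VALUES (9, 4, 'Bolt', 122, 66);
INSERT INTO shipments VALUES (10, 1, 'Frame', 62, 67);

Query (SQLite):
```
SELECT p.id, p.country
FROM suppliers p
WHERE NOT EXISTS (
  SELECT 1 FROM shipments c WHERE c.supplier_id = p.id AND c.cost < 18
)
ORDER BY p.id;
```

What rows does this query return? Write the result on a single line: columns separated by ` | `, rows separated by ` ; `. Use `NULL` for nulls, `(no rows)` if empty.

1 | France ; 4 | India ; 5 | India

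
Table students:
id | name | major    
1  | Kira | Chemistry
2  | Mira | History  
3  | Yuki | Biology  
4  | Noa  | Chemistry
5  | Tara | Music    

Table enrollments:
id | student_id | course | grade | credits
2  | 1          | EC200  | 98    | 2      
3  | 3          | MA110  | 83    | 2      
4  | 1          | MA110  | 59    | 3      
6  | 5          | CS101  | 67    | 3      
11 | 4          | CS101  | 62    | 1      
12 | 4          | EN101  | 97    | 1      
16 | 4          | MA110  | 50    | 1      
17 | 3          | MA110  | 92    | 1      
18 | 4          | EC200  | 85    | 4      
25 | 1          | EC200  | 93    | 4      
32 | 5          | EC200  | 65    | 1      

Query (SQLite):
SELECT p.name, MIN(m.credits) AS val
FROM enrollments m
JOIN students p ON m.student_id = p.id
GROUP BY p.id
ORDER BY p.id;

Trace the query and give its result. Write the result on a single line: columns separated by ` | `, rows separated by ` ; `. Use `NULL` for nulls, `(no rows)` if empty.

Kira | 2 ; Yuki | 1 ; Noa | 1 ; Tara | 1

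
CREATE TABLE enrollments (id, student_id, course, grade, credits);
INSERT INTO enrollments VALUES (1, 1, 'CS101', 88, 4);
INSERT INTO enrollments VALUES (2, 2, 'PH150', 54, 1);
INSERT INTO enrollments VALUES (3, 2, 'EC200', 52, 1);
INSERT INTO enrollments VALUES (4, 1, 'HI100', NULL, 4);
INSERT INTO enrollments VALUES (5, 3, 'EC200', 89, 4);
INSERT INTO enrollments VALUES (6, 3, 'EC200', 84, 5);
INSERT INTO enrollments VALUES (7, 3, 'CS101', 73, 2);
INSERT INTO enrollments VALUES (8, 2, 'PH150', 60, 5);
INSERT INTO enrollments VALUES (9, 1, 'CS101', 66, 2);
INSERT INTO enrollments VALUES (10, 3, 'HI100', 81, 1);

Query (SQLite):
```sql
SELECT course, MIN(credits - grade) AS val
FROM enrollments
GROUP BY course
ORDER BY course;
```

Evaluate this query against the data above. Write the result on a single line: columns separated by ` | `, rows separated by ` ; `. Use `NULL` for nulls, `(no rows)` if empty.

CS101 | -84 ; EC200 | -85 ; HI100 | -80 ; PH150 | -55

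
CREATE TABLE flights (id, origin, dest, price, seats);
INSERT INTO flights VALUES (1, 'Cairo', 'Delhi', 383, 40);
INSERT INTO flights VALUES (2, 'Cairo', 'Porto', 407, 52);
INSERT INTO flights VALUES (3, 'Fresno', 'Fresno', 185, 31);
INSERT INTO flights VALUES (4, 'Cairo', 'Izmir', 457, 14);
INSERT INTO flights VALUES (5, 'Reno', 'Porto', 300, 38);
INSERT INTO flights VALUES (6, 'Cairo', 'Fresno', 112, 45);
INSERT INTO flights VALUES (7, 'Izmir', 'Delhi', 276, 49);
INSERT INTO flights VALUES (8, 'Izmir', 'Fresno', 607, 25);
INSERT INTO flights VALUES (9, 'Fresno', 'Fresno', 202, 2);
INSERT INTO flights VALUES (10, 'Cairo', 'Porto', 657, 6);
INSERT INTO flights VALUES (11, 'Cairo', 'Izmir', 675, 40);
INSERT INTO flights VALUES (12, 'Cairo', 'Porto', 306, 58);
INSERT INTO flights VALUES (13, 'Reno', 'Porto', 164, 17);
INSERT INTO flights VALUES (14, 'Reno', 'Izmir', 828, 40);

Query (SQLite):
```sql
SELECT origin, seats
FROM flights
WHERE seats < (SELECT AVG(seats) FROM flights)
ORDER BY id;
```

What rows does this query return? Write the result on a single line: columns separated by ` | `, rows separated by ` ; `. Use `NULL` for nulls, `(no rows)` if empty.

Fresno | 31 ; Cairo | 14 ; Izmir | 25 ; Fresno | 2 ; Cairo | 6 ; Reno | 17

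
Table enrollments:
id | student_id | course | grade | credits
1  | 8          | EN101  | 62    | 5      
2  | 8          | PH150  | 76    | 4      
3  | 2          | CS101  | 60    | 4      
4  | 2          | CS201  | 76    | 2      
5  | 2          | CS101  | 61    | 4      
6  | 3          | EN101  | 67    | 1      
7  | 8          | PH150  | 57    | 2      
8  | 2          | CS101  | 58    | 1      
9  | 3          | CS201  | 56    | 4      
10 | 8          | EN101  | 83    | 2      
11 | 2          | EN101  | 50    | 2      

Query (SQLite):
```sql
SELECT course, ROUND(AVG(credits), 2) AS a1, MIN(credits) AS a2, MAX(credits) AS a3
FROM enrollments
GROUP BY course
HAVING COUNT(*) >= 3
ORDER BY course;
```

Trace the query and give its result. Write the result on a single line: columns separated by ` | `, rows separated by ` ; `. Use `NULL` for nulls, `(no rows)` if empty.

CS101 | 3 | 1 | 4 ; EN101 | 2.5 | 1 | 5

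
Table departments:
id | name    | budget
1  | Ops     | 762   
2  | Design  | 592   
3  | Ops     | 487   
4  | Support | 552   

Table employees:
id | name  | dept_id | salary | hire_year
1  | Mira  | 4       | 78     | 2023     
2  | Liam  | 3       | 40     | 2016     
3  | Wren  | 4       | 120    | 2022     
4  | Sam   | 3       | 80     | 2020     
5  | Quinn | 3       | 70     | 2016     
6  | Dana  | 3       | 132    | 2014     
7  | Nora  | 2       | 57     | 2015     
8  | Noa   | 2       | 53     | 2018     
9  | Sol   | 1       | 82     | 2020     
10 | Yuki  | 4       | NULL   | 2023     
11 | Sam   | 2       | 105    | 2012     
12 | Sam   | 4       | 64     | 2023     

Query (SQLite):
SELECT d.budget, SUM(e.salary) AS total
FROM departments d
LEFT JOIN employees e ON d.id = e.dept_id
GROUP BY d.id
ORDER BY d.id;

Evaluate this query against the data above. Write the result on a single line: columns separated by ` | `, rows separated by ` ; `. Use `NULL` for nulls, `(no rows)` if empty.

762 | 82 ; 592 | 215 ; 487 | 322 ; 552 | 262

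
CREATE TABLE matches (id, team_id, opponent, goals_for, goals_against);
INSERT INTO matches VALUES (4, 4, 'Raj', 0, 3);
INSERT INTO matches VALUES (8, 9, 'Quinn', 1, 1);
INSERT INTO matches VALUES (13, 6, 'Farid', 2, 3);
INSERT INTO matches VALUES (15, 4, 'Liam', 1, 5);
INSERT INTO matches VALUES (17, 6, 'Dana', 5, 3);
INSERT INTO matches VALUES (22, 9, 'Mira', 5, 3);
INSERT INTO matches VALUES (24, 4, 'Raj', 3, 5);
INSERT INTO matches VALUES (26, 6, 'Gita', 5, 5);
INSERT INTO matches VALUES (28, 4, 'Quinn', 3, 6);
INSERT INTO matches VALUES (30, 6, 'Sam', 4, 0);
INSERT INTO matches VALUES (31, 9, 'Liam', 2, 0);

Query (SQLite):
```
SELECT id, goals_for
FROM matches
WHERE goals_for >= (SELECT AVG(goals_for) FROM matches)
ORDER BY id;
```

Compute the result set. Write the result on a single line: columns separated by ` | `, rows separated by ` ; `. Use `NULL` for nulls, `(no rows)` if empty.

17 | 5 ; 22 | 5 ; 24 | 3 ; 26 | 5 ; 28 | 3 ; 30 | 4

Scalar subquery: AVG(goals_for) over all matches rows = 2.818182 (≈; comparison uses full precision).
Keep rows where goals_for >= that value.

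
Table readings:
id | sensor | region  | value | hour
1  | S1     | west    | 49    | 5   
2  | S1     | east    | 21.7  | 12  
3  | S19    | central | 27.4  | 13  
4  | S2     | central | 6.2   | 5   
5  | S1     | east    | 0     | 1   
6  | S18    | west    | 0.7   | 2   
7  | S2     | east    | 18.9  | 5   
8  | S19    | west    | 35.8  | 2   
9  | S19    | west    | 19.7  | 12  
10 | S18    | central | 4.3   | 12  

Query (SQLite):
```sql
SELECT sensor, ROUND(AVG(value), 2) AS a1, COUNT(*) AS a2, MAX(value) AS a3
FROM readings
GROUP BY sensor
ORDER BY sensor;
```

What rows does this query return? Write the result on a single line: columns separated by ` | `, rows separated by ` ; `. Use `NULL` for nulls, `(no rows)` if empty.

S1 | 23.57 | 3 | 49 ; S18 | 2.5 | 2 | 4.3 ; S19 | 27.63 | 3 | 35.8 ; S2 | 12.55 | 2 | 18.9

Group readings by sensor.
Per group compute: ROUND(AVG(value), 2), COUNT(*), MAX(value).
  S1: ids {1, 2, 5} → ROUND(AVG(value), 2)=23.57, COUNT(*)=3, MAX(value)=49
  S18: ids {6, 10} → ROUND(AVG(value), 2)=2.5, COUNT(*)=2, MAX(value)=4.3
  S19: ids {3, 8, 9} → ROUND(AVG(value), 2)=27.63, COUNT(*)=3, MAX(value)=35.8
  S2: ids {4, 7} → ROUND(AVG(value), 2)=12.55, COUNT(*)=2, MAX(value)=18.9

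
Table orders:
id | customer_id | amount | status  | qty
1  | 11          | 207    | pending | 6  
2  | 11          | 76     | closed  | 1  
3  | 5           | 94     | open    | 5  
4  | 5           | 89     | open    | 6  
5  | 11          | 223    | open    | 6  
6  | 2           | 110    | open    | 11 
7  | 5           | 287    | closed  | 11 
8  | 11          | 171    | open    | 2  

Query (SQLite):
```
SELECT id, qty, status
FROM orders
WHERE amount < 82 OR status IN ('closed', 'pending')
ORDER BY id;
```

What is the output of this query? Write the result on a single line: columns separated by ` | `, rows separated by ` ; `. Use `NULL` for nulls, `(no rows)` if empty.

amount < 82: ids {2}
status IN ('closed', 'pending'): ids {1, 2, 7}
Combine with OR.

1 | 6 | pending ; 2 | 1 | closed ; 7 | 11 | closed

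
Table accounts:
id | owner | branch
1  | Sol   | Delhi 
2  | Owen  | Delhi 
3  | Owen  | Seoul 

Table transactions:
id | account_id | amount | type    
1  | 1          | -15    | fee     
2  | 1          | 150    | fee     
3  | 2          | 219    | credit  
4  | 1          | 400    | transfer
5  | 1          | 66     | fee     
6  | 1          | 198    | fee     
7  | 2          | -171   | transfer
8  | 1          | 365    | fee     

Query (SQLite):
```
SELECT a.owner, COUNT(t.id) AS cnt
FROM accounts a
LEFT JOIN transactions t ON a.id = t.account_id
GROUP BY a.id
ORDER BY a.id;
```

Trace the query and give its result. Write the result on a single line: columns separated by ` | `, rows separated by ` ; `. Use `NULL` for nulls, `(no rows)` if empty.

Sol | 6 ; Owen | 2 ; Owen | 0

LEFT JOIN keeps every accounts row; unmatched ones get NULL for transactions columns.
Group by accounts.id and compute COUNT(t.id). COUNT(col) of an all-NULL group is 0.
  1: ids {1, 2, 4, 5, 6, 8} → COUNT(t.id)=6
  2: ids {3, 7} → COUNT(t.id)=2
  3: ids {—} → COUNT(t.id)=0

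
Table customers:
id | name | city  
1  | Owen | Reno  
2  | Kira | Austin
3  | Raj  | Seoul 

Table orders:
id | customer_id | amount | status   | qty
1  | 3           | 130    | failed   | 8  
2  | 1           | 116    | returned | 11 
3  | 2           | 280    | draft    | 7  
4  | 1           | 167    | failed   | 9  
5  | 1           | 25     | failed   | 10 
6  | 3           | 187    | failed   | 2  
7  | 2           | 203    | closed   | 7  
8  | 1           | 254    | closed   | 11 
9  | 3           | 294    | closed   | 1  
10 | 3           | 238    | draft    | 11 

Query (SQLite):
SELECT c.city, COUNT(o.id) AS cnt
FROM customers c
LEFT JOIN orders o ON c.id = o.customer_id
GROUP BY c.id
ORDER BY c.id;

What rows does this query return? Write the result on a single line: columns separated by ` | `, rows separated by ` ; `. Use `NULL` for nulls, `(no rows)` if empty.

Reno | 4 ; Austin | 2 ; Seoul | 4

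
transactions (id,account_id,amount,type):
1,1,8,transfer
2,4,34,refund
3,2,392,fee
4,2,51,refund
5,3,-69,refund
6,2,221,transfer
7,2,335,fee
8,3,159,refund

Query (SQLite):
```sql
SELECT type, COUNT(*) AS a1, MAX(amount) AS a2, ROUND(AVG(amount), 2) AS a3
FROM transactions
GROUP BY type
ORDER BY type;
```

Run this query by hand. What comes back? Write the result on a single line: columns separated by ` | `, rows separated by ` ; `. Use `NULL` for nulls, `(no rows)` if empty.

fee | 2 | 392 | 363.5 ; refund | 4 | 159 | 43.75 ; transfer | 2 | 221 | 114.5

Group transactions by type.
Per group compute: COUNT(*), MAX(amount), ROUND(AVG(amount), 2).
  fee: ids {3, 7} → COUNT(*)=2, MAX(amount)=392, ROUND(AVG(amount), 2)=363.5
  refund: ids {2, 4, 5, 8} → COUNT(*)=4, MAX(amount)=159, ROUND(AVG(amount), 2)=43.75
  transfer: ids {1, 6} → COUNT(*)=2, MAX(amount)=221, ROUND(AVG(amount), 2)=114.5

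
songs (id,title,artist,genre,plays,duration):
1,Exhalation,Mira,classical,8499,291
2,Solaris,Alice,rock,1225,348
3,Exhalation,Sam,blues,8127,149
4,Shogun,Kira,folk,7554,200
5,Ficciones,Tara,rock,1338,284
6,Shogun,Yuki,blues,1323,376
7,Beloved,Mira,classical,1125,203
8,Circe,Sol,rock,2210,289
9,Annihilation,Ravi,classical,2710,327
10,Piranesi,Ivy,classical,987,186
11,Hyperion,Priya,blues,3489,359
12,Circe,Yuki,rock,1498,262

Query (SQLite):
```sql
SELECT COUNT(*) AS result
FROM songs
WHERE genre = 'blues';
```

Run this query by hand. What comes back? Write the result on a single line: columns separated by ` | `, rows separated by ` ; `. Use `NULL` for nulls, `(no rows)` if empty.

3

Rows where genre='blues' → duration values: [149, 376, 359].
COUNT(*) counts rows → 3.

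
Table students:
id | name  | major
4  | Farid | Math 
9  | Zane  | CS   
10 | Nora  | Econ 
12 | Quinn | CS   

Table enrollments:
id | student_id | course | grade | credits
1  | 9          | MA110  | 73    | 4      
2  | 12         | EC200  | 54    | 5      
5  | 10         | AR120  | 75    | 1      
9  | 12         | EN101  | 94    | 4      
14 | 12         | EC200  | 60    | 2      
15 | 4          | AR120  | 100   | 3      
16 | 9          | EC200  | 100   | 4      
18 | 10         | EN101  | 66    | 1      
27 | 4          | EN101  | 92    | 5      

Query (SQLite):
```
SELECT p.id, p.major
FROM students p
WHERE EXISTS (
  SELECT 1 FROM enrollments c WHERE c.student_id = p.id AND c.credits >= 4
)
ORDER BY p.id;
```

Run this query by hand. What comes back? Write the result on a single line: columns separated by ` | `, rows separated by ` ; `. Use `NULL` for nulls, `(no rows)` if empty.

For each students row, check whether any enrollments with matching student_id has credits >= 4.
Keep rows where that is true.

4 | Math ; 9 | CS ; 12 | CS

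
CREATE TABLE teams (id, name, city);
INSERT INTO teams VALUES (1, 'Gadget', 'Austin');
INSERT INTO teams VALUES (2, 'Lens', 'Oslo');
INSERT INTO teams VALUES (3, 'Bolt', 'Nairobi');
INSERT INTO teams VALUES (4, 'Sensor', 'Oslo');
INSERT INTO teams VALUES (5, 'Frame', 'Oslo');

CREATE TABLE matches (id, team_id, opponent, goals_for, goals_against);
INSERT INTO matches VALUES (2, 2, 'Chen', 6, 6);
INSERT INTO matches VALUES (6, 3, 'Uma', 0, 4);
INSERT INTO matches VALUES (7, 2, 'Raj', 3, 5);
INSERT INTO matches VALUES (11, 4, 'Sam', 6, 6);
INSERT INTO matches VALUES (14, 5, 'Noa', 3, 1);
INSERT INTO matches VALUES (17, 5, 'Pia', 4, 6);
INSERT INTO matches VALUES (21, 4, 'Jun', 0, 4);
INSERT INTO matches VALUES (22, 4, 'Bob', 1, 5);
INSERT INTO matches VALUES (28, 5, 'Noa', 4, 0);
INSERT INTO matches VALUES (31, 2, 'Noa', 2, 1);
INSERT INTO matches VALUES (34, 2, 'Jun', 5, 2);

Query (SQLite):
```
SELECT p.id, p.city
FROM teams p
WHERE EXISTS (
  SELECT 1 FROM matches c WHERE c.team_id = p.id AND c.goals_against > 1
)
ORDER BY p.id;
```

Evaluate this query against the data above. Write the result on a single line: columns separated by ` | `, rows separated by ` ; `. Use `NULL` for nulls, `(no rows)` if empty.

2 | Oslo ; 3 | Nairobi ; 4 | Oslo ; 5 | Oslo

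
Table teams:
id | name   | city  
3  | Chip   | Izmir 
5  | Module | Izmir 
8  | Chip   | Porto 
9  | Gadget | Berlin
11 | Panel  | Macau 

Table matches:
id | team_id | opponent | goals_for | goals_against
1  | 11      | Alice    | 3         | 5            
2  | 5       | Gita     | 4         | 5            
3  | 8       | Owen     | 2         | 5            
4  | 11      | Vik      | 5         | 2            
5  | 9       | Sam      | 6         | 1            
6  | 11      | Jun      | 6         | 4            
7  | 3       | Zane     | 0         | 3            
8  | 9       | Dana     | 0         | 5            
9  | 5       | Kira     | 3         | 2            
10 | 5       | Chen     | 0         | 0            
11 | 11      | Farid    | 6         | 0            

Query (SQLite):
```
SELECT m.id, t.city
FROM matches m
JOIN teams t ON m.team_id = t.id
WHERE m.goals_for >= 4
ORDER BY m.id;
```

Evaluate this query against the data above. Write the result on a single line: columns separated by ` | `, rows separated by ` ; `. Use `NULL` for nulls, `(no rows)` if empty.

Each matches row matches the teams row where team_id = teams.id.
Then keep rows with m.goals_for >= 4.

2 | Izmir ; 4 | Macau ; 5 | Berlin ; 6 | Macau ; 11 | Macau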